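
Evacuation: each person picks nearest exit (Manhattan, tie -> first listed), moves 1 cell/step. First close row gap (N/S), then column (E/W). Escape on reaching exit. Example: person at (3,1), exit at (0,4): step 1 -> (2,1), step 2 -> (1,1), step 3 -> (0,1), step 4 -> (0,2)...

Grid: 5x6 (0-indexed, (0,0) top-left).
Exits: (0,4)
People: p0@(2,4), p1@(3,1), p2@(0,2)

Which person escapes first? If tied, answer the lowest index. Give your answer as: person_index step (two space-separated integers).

Step 1: p0:(2,4)->(1,4) | p1:(3,1)->(2,1) | p2:(0,2)->(0,3)
Step 2: p0:(1,4)->(0,4)->EXIT | p1:(2,1)->(1,1) | p2:(0,3)->(0,4)->EXIT
Step 3: p0:escaped | p1:(1,1)->(0,1) | p2:escaped
Step 4: p0:escaped | p1:(0,1)->(0,2) | p2:escaped
Step 5: p0:escaped | p1:(0,2)->(0,3) | p2:escaped
Step 6: p0:escaped | p1:(0,3)->(0,4)->EXIT | p2:escaped
Exit steps: [2, 6, 2]
First to escape: p0 at step 2

Answer: 0 2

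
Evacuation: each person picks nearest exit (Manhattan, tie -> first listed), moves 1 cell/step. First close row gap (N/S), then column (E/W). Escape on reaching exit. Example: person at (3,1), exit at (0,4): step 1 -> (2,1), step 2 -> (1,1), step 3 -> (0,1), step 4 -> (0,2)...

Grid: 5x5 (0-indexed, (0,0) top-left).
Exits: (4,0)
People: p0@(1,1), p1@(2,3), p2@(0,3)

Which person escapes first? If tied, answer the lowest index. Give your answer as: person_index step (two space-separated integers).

Answer: 0 4

Derivation:
Step 1: p0:(1,1)->(2,1) | p1:(2,3)->(3,3) | p2:(0,3)->(1,3)
Step 2: p0:(2,1)->(3,1) | p1:(3,3)->(4,3) | p2:(1,3)->(2,3)
Step 3: p0:(3,1)->(4,1) | p1:(4,3)->(4,2) | p2:(2,3)->(3,3)
Step 4: p0:(4,1)->(4,0)->EXIT | p1:(4,2)->(4,1) | p2:(3,3)->(4,3)
Step 5: p0:escaped | p1:(4,1)->(4,0)->EXIT | p2:(4,3)->(4,2)
Step 6: p0:escaped | p1:escaped | p2:(4,2)->(4,1)
Step 7: p0:escaped | p1:escaped | p2:(4,1)->(4,0)->EXIT
Exit steps: [4, 5, 7]
First to escape: p0 at step 4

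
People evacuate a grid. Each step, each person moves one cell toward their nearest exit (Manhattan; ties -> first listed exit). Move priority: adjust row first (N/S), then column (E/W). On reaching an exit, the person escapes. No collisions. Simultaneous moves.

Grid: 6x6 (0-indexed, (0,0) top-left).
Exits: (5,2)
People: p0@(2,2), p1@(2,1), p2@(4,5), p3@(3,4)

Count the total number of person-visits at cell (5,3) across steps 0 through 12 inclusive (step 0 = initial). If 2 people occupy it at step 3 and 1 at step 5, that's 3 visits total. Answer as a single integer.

Answer: 2

Derivation:
Step 0: p0@(2,2) p1@(2,1) p2@(4,5) p3@(3,4) -> at (5,3): 0 [-], cum=0
Step 1: p0@(3,2) p1@(3,1) p2@(5,5) p3@(4,4) -> at (5,3): 0 [-], cum=0
Step 2: p0@(4,2) p1@(4,1) p2@(5,4) p3@(5,4) -> at (5,3): 0 [-], cum=0
Step 3: p0@ESC p1@(5,1) p2@(5,3) p3@(5,3) -> at (5,3): 2 [p2,p3], cum=2
Step 4: p0@ESC p1@ESC p2@ESC p3@ESC -> at (5,3): 0 [-], cum=2
Total visits = 2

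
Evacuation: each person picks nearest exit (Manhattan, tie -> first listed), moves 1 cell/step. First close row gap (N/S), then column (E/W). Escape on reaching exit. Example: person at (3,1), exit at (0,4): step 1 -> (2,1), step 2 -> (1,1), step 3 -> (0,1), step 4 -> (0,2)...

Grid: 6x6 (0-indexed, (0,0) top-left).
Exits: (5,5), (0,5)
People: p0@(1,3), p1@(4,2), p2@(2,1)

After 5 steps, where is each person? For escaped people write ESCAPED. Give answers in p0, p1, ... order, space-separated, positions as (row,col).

Step 1: p0:(1,3)->(0,3) | p1:(4,2)->(5,2) | p2:(2,1)->(1,1)
Step 2: p0:(0,3)->(0,4) | p1:(5,2)->(5,3) | p2:(1,1)->(0,1)
Step 3: p0:(0,4)->(0,5)->EXIT | p1:(5,3)->(5,4) | p2:(0,1)->(0,2)
Step 4: p0:escaped | p1:(5,4)->(5,5)->EXIT | p2:(0,2)->(0,3)
Step 5: p0:escaped | p1:escaped | p2:(0,3)->(0,4)

ESCAPED ESCAPED (0,4)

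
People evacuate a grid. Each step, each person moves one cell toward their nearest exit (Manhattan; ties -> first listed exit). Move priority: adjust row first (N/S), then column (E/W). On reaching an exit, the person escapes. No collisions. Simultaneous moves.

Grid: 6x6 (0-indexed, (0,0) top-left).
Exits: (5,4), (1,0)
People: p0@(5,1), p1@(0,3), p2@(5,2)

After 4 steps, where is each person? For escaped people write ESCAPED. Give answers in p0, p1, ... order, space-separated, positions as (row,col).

Step 1: p0:(5,1)->(5,2) | p1:(0,3)->(1,3) | p2:(5,2)->(5,3)
Step 2: p0:(5,2)->(5,3) | p1:(1,3)->(1,2) | p2:(5,3)->(5,4)->EXIT
Step 3: p0:(5,3)->(5,4)->EXIT | p1:(1,2)->(1,1) | p2:escaped
Step 4: p0:escaped | p1:(1,1)->(1,0)->EXIT | p2:escaped

ESCAPED ESCAPED ESCAPED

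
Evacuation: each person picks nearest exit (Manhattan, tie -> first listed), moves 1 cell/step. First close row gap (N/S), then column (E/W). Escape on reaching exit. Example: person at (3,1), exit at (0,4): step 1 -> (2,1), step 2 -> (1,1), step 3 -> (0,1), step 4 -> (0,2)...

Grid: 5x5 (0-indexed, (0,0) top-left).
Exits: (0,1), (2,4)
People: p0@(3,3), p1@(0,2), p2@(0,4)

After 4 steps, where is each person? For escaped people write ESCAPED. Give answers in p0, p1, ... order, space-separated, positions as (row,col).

Step 1: p0:(3,3)->(2,3) | p1:(0,2)->(0,1)->EXIT | p2:(0,4)->(1,4)
Step 2: p0:(2,3)->(2,4)->EXIT | p1:escaped | p2:(1,4)->(2,4)->EXIT

ESCAPED ESCAPED ESCAPED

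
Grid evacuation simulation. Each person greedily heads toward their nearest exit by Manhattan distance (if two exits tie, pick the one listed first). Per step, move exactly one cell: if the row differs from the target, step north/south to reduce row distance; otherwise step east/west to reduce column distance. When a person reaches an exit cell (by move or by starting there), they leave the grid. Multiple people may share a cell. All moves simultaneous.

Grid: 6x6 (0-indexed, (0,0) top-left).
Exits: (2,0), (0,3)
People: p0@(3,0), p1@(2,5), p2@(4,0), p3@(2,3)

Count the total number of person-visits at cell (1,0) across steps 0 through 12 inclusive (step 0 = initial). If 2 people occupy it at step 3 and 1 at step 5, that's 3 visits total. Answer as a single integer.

Answer: 0

Derivation:
Step 0: p0@(3,0) p1@(2,5) p2@(4,0) p3@(2,3) -> at (1,0): 0 [-], cum=0
Step 1: p0@ESC p1@(1,5) p2@(3,0) p3@(1,3) -> at (1,0): 0 [-], cum=0
Step 2: p0@ESC p1@(0,5) p2@ESC p3@ESC -> at (1,0): 0 [-], cum=0
Step 3: p0@ESC p1@(0,4) p2@ESC p3@ESC -> at (1,0): 0 [-], cum=0
Step 4: p0@ESC p1@ESC p2@ESC p3@ESC -> at (1,0): 0 [-], cum=0
Total visits = 0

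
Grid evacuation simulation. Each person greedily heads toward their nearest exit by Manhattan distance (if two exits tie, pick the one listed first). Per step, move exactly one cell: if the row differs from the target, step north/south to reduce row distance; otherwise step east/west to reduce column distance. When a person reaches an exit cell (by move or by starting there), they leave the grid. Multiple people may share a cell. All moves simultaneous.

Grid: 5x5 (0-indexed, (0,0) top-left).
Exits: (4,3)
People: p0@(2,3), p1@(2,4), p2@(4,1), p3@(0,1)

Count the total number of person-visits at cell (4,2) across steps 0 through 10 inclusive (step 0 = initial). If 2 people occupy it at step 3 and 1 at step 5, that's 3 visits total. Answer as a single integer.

Step 0: p0@(2,3) p1@(2,4) p2@(4,1) p3@(0,1) -> at (4,2): 0 [-], cum=0
Step 1: p0@(3,3) p1@(3,4) p2@(4,2) p3@(1,1) -> at (4,2): 1 [p2], cum=1
Step 2: p0@ESC p1@(4,4) p2@ESC p3@(2,1) -> at (4,2): 0 [-], cum=1
Step 3: p0@ESC p1@ESC p2@ESC p3@(3,1) -> at (4,2): 0 [-], cum=1
Step 4: p0@ESC p1@ESC p2@ESC p3@(4,1) -> at (4,2): 0 [-], cum=1
Step 5: p0@ESC p1@ESC p2@ESC p3@(4,2) -> at (4,2): 1 [p3], cum=2
Step 6: p0@ESC p1@ESC p2@ESC p3@ESC -> at (4,2): 0 [-], cum=2
Total visits = 2

Answer: 2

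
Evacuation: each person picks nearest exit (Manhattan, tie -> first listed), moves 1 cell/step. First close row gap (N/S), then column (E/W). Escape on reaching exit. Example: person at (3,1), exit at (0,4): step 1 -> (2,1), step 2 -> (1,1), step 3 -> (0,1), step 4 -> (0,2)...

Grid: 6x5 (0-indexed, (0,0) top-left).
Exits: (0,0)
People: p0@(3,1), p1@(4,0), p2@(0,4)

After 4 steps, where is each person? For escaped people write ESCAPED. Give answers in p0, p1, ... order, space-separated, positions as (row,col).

Step 1: p0:(3,1)->(2,1) | p1:(4,0)->(3,0) | p2:(0,4)->(0,3)
Step 2: p0:(2,1)->(1,1) | p1:(3,0)->(2,0) | p2:(0,3)->(0,2)
Step 3: p0:(1,1)->(0,1) | p1:(2,0)->(1,0) | p2:(0,2)->(0,1)
Step 4: p0:(0,1)->(0,0)->EXIT | p1:(1,0)->(0,0)->EXIT | p2:(0,1)->(0,0)->EXIT

ESCAPED ESCAPED ESCAPED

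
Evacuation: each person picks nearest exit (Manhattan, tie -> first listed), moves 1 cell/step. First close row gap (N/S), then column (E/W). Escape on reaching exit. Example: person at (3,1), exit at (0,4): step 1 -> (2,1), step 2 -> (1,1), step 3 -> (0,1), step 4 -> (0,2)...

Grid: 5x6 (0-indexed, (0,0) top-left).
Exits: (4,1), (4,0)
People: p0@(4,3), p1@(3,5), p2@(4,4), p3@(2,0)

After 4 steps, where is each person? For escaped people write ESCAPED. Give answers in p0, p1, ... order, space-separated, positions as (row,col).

Step 1: p0:(4,3)->(4,2) | p1:(3,5)->(4,5) | p2:(4,4)->(4,3) | p3:(2,0)->(3,0)
Step 2: p0:(4,2)->(4,1)->EXIT | p1:(4,5)->(4,4) | p2:(4,3)->(4,2) | p3:(3,0)->(4,0)->EXIT
Step 3: p0:escaped | p1:(4,4)->(4,3) | p2:(4,2)->(4,1)->EXIT | p3:escaped
Step 4: p0:escaped | p1:(4,3)->(4,2) | p2:escaped | p3:escaped

ESCAPED (4,2) ESCAPED ESCAPED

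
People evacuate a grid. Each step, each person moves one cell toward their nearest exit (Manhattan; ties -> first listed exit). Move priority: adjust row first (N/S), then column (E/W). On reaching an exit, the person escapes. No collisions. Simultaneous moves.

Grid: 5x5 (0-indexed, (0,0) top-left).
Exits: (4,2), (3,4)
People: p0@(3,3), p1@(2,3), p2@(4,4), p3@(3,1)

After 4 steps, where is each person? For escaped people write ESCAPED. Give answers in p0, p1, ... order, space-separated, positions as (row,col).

Step 1: p0:(3,3)->(3,4)->EXIT | p1:(2,3)->(3,3) | p2:(4,4)->(3,4)->EXIT | p3:(3,1)->(4,1)
Step 2: p0:escaped | p1:(3,3)->(3,4)->EXIT | p2:escaped | p3:(4,1)->(4,2)->EXIT

ESCAPED ESCAPED ESCAPED ESCAPED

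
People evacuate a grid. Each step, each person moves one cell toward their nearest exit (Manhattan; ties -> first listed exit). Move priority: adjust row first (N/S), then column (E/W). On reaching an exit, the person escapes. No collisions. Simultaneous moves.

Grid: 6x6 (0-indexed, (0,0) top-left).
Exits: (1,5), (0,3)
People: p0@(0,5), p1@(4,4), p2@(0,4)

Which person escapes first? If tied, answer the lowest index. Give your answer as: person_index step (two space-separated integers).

Answer: 0 1

Derivation:
Step 1: p0:(0,5)->(1,5)->EXIT | p1:(4,4)->(3,4) | p2:(0,4)->(0,3)->EXIT
Step 2: p0:escaped | p1:(3,4)->(2,4) | p2:escaped
Step 3: p0:escaped | p1:(2,4)->(1,4) | p2:escaped
Step 4: p0:escaped | p1:(1,4)->(1,5)->EXIT | p2:escaped
Exit steps: [1, 4, 1]
First to escape: p0 at step 1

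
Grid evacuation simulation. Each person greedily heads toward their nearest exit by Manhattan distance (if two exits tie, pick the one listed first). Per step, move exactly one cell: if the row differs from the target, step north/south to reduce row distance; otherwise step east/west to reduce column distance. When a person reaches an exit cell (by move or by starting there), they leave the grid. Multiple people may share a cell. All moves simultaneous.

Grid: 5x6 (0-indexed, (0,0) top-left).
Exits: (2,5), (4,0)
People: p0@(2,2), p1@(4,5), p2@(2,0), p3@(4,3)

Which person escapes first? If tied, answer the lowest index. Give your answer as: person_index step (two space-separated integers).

Answer: 1 2

Derivation:
Step 1: p0:(2,2)->(2,3) | p1:(4,5)->(3,5) | p2:(2,0)->(3,0) | p3:(4,3)->(4,2)
Step 2: p0:(2,3)->(2,4) | p1:(3,5)->(2,5)->EXIT | p2:(3,0)->(4,0)->EXIT | p3:(4,2)->(4,1)
Step 3: p0:(2,4)->(2,5)->EXIT | p1:escaped | p2:escaped | p3:(4,1)->(4,0)->EXIT
Exit steps: [3, 2, 2, 3]
First to escape: p1 at step 2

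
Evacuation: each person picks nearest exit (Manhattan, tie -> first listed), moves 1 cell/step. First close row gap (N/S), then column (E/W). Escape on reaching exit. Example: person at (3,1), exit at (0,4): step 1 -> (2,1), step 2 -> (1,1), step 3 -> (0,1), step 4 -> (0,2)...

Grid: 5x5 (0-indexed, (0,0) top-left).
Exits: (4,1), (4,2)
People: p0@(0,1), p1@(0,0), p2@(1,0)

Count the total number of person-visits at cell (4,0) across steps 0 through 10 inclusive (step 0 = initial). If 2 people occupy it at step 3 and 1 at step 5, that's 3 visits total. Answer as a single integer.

Step 0: p0@(0,1) p1@(0,0) p2@(1,0) -> at (4,0): 0 [-], cum=0
Step 1: p0@(1,1) p1@(1,0) p2@(2,0) -> at (4,0): 0 [-], cum=0
Step 2: p0@(2,1) p1@(2,0) p2@(3,0) -> at (4,0): 0 [-], cum=0
Step 3: p0@(3,1) p1@(3,0) p2@(4,0) -> at (4,0): 1 [p2], cum=1
Step 4: p0@ESC p1@(4,0) p2@ESC -> at (4,0): 1 [p1], cum=2
Step 5: p0@ESC p1@ESC p2@ESC -> at (4,0): 0 [-], cum=2
Total visits = 2

Answer: 2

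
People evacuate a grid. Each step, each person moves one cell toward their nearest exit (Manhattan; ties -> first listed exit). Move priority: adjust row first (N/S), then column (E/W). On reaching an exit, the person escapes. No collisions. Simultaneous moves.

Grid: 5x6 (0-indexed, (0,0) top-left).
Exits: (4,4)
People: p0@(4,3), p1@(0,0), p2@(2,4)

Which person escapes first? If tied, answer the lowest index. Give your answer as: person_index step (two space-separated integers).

Answer: 0 1

Derivation:
Step 1: p0:(4,3)->(4,4)->EXIT | p1:(0,0)->(1,0) | p2:(2,4)->(3,4)
Step 2: p0:escaped | p1:(1,0)->(2,0) | p2:(3,4)->(4,4)->EXIT
Step 3: p0:escaped | p1:(2,0)->(3,0) | p2:escaped
Step 4: p0:escaped | p1:(3,0)->(4,0) | p2:escaped
Step 5: p0:escaped | p1:(4,0)->(4,1) | p2:escaped
Step 6: p0:escaped | p1:(4,1)->(4,2) | p2:escaped
Step 7: p0:escaped | p1:(4,2)->(4,3) | p2:escaped
Step 8: p0:escaped | p1:(4,3)->(4,4)->EXIT | p2:escaped
Exit steps: [1, 8, 2]
First to escape: p0 at step 1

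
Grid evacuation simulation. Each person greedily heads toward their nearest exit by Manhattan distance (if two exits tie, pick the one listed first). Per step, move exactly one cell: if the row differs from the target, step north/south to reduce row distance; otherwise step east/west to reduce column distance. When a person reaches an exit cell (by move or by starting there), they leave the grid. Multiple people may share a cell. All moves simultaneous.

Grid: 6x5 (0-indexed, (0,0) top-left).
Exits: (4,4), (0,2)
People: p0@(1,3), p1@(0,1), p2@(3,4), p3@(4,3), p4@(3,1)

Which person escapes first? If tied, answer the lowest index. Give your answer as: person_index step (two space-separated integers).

Step 1: p0:(1,3)->(0,3) | p1:(0,1)->(0,2)->EXIT | p2:(3,4)->(4,4)->EXIT | p3:(4,3)->(4,4)->EXIT | p4:(3,1)->(4,1)
Step 2: p0:(0,3)->(0,2)->EXIT | p1:escaped | p2:escaped | p3:escaped | p4:(4,1)->(4,2)
Step 3: p0:escaped | p1:escaped | p2:escaped | p3:escaped | p4:(4,2)->(4,3)
Step 4: p0:escaped | p1:escaped | p2:escaped | p3:escaped | p4:(4,3)->(4,4)->EXIT
Exit steps: [2, 1, 1, 1, 4]
First to escape: p1 at step 1

Answer: 1 1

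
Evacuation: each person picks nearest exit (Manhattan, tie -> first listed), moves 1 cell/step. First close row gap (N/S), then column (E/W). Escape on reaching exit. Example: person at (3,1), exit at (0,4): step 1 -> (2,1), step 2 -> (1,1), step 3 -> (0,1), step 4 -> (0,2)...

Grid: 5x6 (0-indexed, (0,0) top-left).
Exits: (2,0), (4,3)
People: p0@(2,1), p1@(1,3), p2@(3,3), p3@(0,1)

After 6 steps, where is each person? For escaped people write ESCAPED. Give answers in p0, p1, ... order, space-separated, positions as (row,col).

Step 1: p0:(2,1)->(2,0)->EXIT | p1:(1,3)->(2,3) | p2:(3,3)->(4,3)->EXIT | p3:(0,1)->(1,1)
Step 2: p0:escaped | p1:(2,3)->(3,3) | p2:escaped | p3:(1,1)->(2,1)
Step 3: p0:escaped | p1:(3,3)->(4,3)->EXIT | p2:escaped | p3:(2,1)->(2,0)->EXIT

ESCAPED ESCAPED ESCAPED ESCAPED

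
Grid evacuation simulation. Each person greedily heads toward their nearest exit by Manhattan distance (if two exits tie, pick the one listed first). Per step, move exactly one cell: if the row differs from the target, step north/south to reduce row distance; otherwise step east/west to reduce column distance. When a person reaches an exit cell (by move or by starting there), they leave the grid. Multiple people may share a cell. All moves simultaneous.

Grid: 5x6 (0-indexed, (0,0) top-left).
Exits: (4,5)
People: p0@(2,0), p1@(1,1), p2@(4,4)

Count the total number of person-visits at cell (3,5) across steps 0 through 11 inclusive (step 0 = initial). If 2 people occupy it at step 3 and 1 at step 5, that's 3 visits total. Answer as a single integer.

Step 0: p0@(2,0) p1@(1,1) p2@(4,4) -> at (3,5): 0 [-], cum=0
Step 1: p0@(3,0) p1@(2,1) p2@ESC -> at (3,5): 0 [-], cum=0
Step 2: p0@(4,0) p1@(3,1) p2@ESC -> at (3,5): 0 [-], cum=0
Step 3: p0@(4,1) p1@(4,1) p2@ESC -> at (3,5): 0 [-], cum=0
Step 4: p0@(4,2) p1@(4,2) p2@ESC -> at (3,5): 0 [-], cum=0
Step 5: p0@(4,3) p1@(4,3) p2@ESC -> at (3,5): 0 [-], cum=0
Step 6: p0@(4,4) p1@(4,4) p2@ESC -> at (3,5): 0 [-], cum=0
Step 7: p0@ESC p1@ESC p2@ESC -> at (3,5): 0 [-], cum=0
Total visits = 0

Answer: 0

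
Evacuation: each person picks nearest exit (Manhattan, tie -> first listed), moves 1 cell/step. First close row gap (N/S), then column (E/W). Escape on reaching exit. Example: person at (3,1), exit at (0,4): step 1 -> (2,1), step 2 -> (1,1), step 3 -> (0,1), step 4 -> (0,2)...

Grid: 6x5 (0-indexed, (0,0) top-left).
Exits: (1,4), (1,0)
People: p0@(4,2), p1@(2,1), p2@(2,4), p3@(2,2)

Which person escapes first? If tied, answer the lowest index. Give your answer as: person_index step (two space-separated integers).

Answer: 2 1

Derivation:
Step 1: p0:(4,2)->(3,2) | p1:(2,1)->(1,1) | p2:(2,4)->(1,4)->EXIT | p3:(2,2)->(1,2)
Step 2: p0:(3,2)->(2,2) | p1:(1,1)->(1,0)->EXIT | p2:escaped | p3:(1,2)->(1,3)
Step 3: p0:(2,2)->(1,2) | p1:escaped | p2:escaped | p3:(1,3)->(1,4)->EXIT
Step 4: p0:(1,2)->(1,3) | p1:escaped | p2:escaped | p3:escaped
Step 5: p0:(1,3)->(1,4)->EXIT | p1:escaped | p2:escaped | p3:escaped
Exit steps: [5, 2, 1, 3]
First to escape: p2 at step 1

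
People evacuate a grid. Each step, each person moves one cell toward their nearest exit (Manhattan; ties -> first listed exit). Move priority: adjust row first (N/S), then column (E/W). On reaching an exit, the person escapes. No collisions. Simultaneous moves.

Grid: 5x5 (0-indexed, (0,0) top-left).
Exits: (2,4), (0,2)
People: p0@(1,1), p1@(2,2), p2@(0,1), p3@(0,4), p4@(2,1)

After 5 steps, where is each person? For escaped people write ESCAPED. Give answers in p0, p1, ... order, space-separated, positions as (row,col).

Step 1: p0:(1,1)->(0,1) | p1:(2,2)->(2,3) | p2:(0,1)->(0,2)->EXIT | p3:(0,4)->(1,4) | p4:(2,1)->(2,2)
Step 2: p0:(0,1)->(0,2)->EXIT | p1:(2,3)->(2,4)->EXIT | p2:escaped | p3:(1,4)->(2,4)->EXIT | p4:(2,2)->(2,3)
Step 3: p0:escaped | p1:escaped | p2:escaped | p3:escaped | p4:(2,3)->(2,4)->EXIT

ESCAPED ESCAPED ESCAPED ESCAPED ESCAPED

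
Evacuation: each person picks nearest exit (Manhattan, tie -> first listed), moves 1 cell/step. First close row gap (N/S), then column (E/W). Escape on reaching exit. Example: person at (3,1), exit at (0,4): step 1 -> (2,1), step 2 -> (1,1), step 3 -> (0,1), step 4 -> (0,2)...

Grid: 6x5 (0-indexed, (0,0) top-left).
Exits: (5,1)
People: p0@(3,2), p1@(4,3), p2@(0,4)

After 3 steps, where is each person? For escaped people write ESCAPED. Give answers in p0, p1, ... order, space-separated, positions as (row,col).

Step 1: p0:(3,2)->(4,2) | p1:(4,3)->(5,3) | p2:(0,4)->(1,4)
Step 2: p0:(4,2)->(5,2) | p1:(5,3)->(5,2) | p2:(1,4)->(2,4)
Step 3: p0:(5,2)->(5,1)->EXIT | p1:(5,2)->(5,1)->EXIT | p2:(2,4)->(3,4)

ESCAPED ESCAPED (3,4)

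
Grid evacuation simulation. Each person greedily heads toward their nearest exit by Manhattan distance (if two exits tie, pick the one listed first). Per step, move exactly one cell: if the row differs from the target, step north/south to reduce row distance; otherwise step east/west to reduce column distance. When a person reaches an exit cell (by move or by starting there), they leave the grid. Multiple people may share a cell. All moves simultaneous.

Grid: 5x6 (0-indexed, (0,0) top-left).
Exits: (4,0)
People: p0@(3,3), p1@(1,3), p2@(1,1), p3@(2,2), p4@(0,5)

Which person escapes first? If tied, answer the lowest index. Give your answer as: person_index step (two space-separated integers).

Step 1: p0:(3,3)->(4,3) | p1:(1,3)->(2,3) | p2:(1,1)->(2,1) | p3:(2,2)->(3,2) | p4:(0,5)->(1,5)
Step 2: p0:(4,3)->(4,2) | p1:(2,3)->(3,3) | p2:(2,1)->(3,1) | p3:(3,2)->(4,2) | p4:(1,5)->(2,5)
Step 3: p0:(4,2)->(4,1) | p1:(3,3)->(4,3) | p2:(3,1)->(4,1) | p3:(4,2)->(4,1) | p4:(2,5)->(3,5)
Step 4: p0:(4,1)->(4,0)->EXIT | p1:(4,3)->(4,2) | p2:(4,1)->(4,0)->EXIT | p3:(4,1)->(4,0)->EXIT | p4:(3,5)->(4,5)
Step 5: p0:escaped | p1:(4,2)->(4,1) | p2:escaped | p3:escaped | p4:(4,5)->(4,4)
Step 6: p0:escaped | p1:(4,1)->(4,0)->EXIT | p2:escaped | p3:escaped | p4:(4,4)->(4,3)
Step 7: p0:escaped | p1:escaped | p2:escaped | p3:escaped | p4:(4,3)->(4,2)
Step 8: p0:escaped | p1:escaped | p2:escaped | p3:escaped | p4:(4,2)->(4,1)
Step 9: p0:escaped | p1:escaped | p2:escaped | p3:escaped | p4:(4,1)->(4,0)->EXIT
Exit steps: [4, 6, 4, 4, 9]
First to escape: p0 at step 4

Answer: 0 4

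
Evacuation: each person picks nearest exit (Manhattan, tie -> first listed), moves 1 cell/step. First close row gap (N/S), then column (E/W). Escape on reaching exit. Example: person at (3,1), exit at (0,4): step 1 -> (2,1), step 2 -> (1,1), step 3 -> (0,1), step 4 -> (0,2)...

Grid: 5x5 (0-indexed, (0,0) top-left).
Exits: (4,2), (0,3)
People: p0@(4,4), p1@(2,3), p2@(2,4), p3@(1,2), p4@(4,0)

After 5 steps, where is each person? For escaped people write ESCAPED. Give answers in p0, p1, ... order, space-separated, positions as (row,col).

Step 1: p0:(4,4)->(4,3) | p1:(2,3)->(1,3) | p2:(2,4)->(1,4) | p3:(1,2)->(0,2) | p4:(4,0)->(4,1)
Step 2: p0:(4,3)->(4,2)->EXIT | p1:(1,3)->(0,3)->EXIT | p2:(1,4)->(0,4) | p3:(0,2)->(0,3)->EXIT | p4:(4,1)->(4,2)->EXIT
Step 3: p0:escaped | p1:escaped | p2:(0,4)->(0,3)->EXIT | p3:escaped | p4:escaped

ESCAPED ESCAPED ESCAPED ESCAPED ESCAPED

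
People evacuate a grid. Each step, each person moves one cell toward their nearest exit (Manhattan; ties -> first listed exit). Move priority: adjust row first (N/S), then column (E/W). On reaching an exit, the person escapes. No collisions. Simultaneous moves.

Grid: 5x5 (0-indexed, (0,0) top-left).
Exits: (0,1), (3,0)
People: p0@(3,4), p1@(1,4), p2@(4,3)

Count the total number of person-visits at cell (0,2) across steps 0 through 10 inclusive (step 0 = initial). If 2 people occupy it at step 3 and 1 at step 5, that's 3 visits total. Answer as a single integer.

Answer: 1

Derivation:
Step 0: p0@(3,4) p1@(1,4) p2@(4,3) -> at (0,2): 0 [-], cum=0
Step 1: p0@(3,3) p1@(0,4) p2@(3,3) -> at (0,2): 0 [-], cum=0
Step 2: p0@(3,2) p1@(0,3) p2@(3,2) -> at (0,2): 0 [-], cum=0
Step 3: p0@(3,1) p1@(0,2) p2@(3,1) -> at (0,2): 1 [p1], cum=1
Step 4: p0@ESC p1@ESC p2@ESC -> at (0,2): 0 [-], cum=1
Total visits = 1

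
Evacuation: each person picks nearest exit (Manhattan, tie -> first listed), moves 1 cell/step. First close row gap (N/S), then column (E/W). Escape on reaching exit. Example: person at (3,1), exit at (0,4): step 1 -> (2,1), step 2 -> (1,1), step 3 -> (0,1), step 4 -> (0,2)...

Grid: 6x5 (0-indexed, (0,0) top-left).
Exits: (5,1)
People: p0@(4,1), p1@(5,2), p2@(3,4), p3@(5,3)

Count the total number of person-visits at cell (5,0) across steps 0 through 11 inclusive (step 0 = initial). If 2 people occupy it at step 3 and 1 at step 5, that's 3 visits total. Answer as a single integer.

Answer: 0

Derivation:
Step 0: p0@(4,1) p1@(5,2) p2@(3,4) p3@(5,3) -> at (5,0): 0 [-], cum=0
Step 1: p0@ESC p1@ESC p2@(4,4) p3@(5,2) -> at (5,0): 0 [-], cum=0
Step 2: p0@ESC p1@ESC p2@(5,4) p3@ESC -> at (5,0): 0 [-], cum=0
Step 3: p0@ESC p1@ESC p2@(5,3) p3@ESC -> at (5,0): 0 [-], cum=0
Step 4: p0@ESC p1@ESC p2@(5,2) p3@ESC -> at (5,0): 0 [-], cum=0
Step 5: p0@ESC p1@ESC p2@ESC p3@ESC -> at (5,0): 0 [-], cum=0
Total visits = 0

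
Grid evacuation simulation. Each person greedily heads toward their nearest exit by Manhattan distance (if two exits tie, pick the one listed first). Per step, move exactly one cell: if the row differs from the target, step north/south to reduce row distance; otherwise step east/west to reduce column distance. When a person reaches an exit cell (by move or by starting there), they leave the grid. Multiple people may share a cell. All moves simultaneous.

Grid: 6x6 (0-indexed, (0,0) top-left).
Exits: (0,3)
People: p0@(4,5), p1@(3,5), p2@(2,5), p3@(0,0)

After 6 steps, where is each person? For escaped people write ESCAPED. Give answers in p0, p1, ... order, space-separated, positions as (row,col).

Step 1: p0:(4,5)->(3,5) | p1:(3,5)->(2,5) | p2:(2,5)->(1,5) | p3:(0,0)->(0,1)
Step 2: p0:(3,5)->(2,5) | p1:(2,5)->(1,5) | p2:(1,5)->(0,5) | p3:(0,1)->(0,2)
Step 3: p0:(2,5)->(1,5) | p1:(1,5)->(0,5) | p2:(0,5)->(0,4) | p3:(0,2)->(0,3)->EXIT
Step 4: p0:(1,5)->(0,5) | p1:(0,5)->(0,4) | p2:(0,4)->(0,3)->EXIT | p3:escaped
Step 5: p0:(0,5)->(0,4) | p1:(0,4)->(0,3)->EXIT | p2:escaped | p3:escaped
Step 6: p0:(0,4)->(0,3)->EXIT | p1:escaped | p2:escaped | p3:escaped

ESCAPED ESCAPED ESCAPED ESCAPED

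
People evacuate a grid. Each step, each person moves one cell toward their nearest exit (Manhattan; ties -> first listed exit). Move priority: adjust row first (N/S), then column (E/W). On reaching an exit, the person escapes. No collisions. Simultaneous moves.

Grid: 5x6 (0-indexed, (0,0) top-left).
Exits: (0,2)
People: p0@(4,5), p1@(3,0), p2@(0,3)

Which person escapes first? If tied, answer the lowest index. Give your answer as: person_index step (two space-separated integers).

Answer: 2 1

Derivation:
Step 1: p0:(4,5)->(3,5) | p1:(3,0)->(2,0) | p2:(0,3)->(0,2)->EXIT
Step 2: p0:(3,5)->(2,5) | p1:(2,0)->(1,0) | p2:escaped
Step 3: p0:(2,5)->(1,5) | p1:(1,0)->(0,0) | p2:escaped
Step 4: p0:(1,5)->(0,5) | p1:(0,0)->(0,1) | p2:escaped
Step 5: p0:(0,5)->(0,4) | p1:(0,1)->(0,2)->EXIT | p2:escaped
Step 6: p0:(0,4)->(0,3) | p1:escaped | p2:escaped
Step 7: p0:(0,3)->(0,2)->EXIT | p1:escaped | p2:escaped
Exit steps: [7, 5, 1]
First to escape: p2 at step 1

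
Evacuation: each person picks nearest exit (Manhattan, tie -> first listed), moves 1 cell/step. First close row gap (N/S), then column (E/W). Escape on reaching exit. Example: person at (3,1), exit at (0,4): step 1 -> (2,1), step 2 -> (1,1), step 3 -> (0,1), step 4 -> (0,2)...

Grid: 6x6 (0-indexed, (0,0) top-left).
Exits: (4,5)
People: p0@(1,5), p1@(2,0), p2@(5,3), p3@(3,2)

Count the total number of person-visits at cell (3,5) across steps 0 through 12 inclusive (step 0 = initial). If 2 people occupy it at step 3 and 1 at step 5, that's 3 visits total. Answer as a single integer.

Answer: 1

Derivation:
Step 0: p0@(1,5) p1@(2,0) p2@(5,3) p3@(3,2) -> at (3,5): 0 [-], cum=0
Step 1: p0@(2,5) p1@(3,0) p2@(4,3) p3@(4,2) -> at (3,5): 0 [-], cum=0
Step 2: p0@(3,5) p1@(4,0) p2@(4,4) p3@(4,3) -> at (3,5): 1 [p0], cum=1
Step 3: p0@ESC p1@(4,1) p2@ESC p3@(4,4) -> at (3,5): 0 [-], cum=1
Step 4: p0@ESC p1@(4,2) p2@ESC p3@ESC -> at (3,5): 0 [-], cum=1
Step 5: p0@ESC p1@(4,3) p2@ESC p3@ESC -> at (3,5): 0 [-], cum=1
Step 6: p0@ESC p1@(4,4) p2@ESC p3@ESC -> at (3,5): 0 [-], cum=1
Step 7: p0@ESC p1@ESC p2@ESC p3@ESC -> at (3,5): 0 [-], cum=1
Total visits = 1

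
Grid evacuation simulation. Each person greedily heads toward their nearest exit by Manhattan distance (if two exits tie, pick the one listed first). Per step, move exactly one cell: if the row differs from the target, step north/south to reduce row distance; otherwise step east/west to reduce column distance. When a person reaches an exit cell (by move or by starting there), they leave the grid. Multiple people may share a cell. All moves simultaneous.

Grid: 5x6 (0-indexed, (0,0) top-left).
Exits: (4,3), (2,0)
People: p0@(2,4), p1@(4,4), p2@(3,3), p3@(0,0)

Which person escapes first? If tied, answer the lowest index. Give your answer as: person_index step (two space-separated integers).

Step 1: p0:(2,4)->(3,4) | p1:(4,4)->(4,3)->EXIT | p2:(3,3)->(4,3)->EXIT | p3:(0,0)->(1,0)
Step 2: p0:(3,4)->(4,4) | p1:escaped | p2:escaped | p3:(1,0)->(2,0)->EXIT
Step 3: p0:(4,4)->(4,3)->EXIT | p1:escaped | p2:escaped | p3:escaped
Exit steps: [3, 1, 1, 2]
First to escape: p1 at step 1

Answer: 1 1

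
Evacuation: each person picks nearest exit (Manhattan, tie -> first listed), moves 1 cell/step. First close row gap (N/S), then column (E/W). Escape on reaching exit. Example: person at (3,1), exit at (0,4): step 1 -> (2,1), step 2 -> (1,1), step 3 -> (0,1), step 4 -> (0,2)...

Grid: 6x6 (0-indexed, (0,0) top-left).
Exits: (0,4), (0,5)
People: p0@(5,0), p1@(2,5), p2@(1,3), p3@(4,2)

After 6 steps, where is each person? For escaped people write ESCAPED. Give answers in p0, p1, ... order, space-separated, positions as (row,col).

Step 1: p0:(5,0)->(4,0) | p1:(2,5)->(1,5) | p2:(1,3)->(0,3) | p3:(4,2)->(3,2)
Step 2: p0:(4,0)->(3,0) | p1:(1,5)->(0,5)->EXIT | p2:(0,3)->(0,4)->EXIT | p3:(3,2)->(2,2)
Step 3: p0:(3,0)->(2,0) | p1:escaped | p2:escaped | p3:(2,2)->(1,2)
Step 4: p0:(2,0)->(1,0) | p1:escaped | p2:escaped | p3:(1,2)->(0,2)
Step 5: p0:(1,0)->(0,0) | p1:escaped | p2:escaped | p3:(0,2)->(0,3)
Step 6: p0:(0,0)->(0,1) | p1:escaped | p2:escaped | p3:(0,3)->(0,4)->EXIT

(0,1) ESCAPED ESCAPED ESCAPED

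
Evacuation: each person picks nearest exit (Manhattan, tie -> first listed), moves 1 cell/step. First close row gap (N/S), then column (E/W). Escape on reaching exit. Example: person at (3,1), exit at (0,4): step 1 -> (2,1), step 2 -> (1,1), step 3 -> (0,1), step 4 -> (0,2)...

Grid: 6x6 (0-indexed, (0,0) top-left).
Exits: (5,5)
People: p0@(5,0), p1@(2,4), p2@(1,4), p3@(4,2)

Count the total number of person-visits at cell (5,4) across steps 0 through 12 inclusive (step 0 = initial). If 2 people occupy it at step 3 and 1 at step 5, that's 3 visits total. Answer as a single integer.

Answer: 4

Derivation:
Step 0: p0@(5,0) p1@(2,4) p2@(1,4) p3@(4,2) -> at (5,4): 0 [-], cum=0
Step 1: p0@(5,1) p1@(3,4) p2@(2,4) p3@(5,2) -> at (5,4): 0 [-], cum=0
Step 2: p0@(5,2) p1@(4,4) p2@(3,4) p3@(5,3) -> at (5,4): 0 [-], cum=0
Step 3: p0@(5,3) p1@(5,4) p2@(4,4) p3@(5,4) -> at (5,4): 2 [p1,p3], cum=2
Step 4: p0@(5,4) p1@ESC p2@(5,4) p3@ESC -> at (5,4): 2 [p0,p2], cum=4
Step 5: p0@ESC p1@ESC p2@ESC p3@ESC -> at (5,4): 0 [-], cum=4
Total visits = 4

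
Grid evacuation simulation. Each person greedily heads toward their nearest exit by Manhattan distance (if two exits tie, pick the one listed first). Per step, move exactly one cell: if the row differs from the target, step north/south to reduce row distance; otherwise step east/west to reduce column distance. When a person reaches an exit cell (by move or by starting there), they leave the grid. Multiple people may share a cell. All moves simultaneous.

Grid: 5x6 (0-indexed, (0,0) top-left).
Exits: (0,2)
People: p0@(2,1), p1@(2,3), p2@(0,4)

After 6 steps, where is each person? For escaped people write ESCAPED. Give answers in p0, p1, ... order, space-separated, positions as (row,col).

Step 1: p0:(2,1)->(1,1) | p1:(2,3)->(1,3) | p2:(0,4)->(0,3)
Step 2: p0:(1,1)->(0,1) | p1:(1,3)->(0,3) | p2:(0,3)->(0,2)->EXIT
Step 3: p0:(0,1)->(0,2)->EXIT | p1:(0,3)->(0,2)->EXIT | p2:escaped

ESCAPED ESCAPED ESCAPED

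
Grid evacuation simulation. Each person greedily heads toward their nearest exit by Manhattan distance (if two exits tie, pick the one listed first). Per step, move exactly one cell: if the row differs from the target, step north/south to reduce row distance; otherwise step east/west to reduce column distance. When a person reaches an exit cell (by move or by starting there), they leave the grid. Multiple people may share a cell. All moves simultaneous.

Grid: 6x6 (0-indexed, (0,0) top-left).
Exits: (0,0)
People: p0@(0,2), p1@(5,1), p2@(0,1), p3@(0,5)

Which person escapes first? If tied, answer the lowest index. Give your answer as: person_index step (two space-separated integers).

Step 1: p0:(0,2)->(0,1) | p1:(5,1)->(4,1) | p2:(0,1)->(0,0)->EXIT | p3:(0,5)->(0,4)
Step 2: p0:(0,1)->(0,0)->EXIT | p1:(4,1)->(3,1) | p2:escaped | p3:(0,4)->(0,3)
Step 3: p0:escaped | p1:(3,1)->(2,1) | p2:escaped | p3:(0,3)->(0,2)
Step 4: p0:escaped | p1:(2,1)->(1,1) | p2:escaped | p3:(0,2)->(0,1)
Step 5: p0:escaped | p1:(1,1)->(0,1) | p2:escaped | p3:(0,1)->(0,0)->EXIT
Step 6: p0:escaped | p1:(0,1)->(0,0)->EXIT | p2:escaped | p3:escaped
Exit steps: [2, 6, 1, 5]
First to escape: p2 at step 1

Answer: 2 1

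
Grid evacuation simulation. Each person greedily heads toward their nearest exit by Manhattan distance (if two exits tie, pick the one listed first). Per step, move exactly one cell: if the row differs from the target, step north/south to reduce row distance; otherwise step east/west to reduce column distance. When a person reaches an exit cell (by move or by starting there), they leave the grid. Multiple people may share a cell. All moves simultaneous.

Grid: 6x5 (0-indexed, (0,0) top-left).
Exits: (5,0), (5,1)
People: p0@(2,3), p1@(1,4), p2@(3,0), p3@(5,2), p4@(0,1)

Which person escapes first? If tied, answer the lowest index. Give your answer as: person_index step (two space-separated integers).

Answer: 3 1

Derivation:
Step 1: p0:(2,3)->(3,3) | p1:(1,4)->(2,4) | p2:(3,0)->(4,0) | p3:(5,2)->(5,1)->EXIT | p4:(0,1)->(1,1)
Step 2: p0:(3,3)->(4,3) | p1:(2,4)->(3,4) | p2:(4,0)->(5,0)->EXIT | p3:escaped | p4:(1,1)->(2,1)
Step 3: p0:(4,3)->(5,3) | p1:(3,4)->(4,4) | p2:escaped | p3:escaped | p4:(2,1)->(3,1)
Step 4: p0:(5,3)->(5,2) | p1:(4,4)->(5,4) | p2:escaped | p3:escaped | p4:(3,1)->(4,1)
Step 5: p0:(5,2)->(5,1)->EXIT | p1:(5,4)->(5,3) | p2:escaped | p3:escaped | p4:(4,1)->(5,1)->EXIT
Step 6: p0:escaped | p1:(5,3)->(5,2) | p2:escaped | p3:escaped | p4:escaped
Step 7: p0:escaped | p1:(5,2)->(5,1)->EXIT | p2:escaped | p3:escaped | p4:escaped
Exit steps: [5, 7, 2, 1, 5]
First to escape: p3 at step 1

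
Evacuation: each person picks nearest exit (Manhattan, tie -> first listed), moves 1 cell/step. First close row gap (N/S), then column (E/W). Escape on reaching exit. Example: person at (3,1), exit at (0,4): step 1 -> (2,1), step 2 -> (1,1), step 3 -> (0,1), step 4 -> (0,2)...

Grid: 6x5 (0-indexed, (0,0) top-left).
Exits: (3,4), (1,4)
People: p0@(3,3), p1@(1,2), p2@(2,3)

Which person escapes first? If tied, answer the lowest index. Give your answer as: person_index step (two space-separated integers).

Step 1: p0:(3,3)->(3,4)->EXIT | p1:(1,2)->(1,3) | p2:(2,3)->(3,3)
Step 2: p0:escaped | p1:(1,3)->(1,4)->EXIT | p2:(3,3)->(3,4)->EXIT
Exit steps: [1, 2, 2]
First to escape: p0 at step 1

Answer: 0 1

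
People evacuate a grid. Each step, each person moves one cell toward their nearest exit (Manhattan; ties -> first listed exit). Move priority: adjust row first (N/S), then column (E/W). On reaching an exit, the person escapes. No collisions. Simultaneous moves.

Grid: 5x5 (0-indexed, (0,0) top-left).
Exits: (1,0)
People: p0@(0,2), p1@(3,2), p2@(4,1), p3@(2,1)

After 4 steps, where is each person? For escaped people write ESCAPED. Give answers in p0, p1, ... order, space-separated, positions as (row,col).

Step 1: p0:(0,2)->(1,2) | p1:(3,2)->(2,2) | p2:(4,1)->(3,1) | p3:(2,1)->(1,1)
Step 2: p0:(1,2)->(1,1) | p1:(2,2)->(1,2) | p2:(3,1)->(2,1) | p3:(1,1)->(1,0)->EXIT
Step 3: p0:(1,1)->(1,0)->EXIT | p1:(1,2)->(1,1) | p2:(2,1)->(1,1) | p3:escaped
Step 4: p0:escaped | p1:(1,1)->(1,0)->EXIT | p2:(1,1)->(1,0)->EXIT | p3:escaped

ESCAPED ESCAPED ESCAPED ESCAPED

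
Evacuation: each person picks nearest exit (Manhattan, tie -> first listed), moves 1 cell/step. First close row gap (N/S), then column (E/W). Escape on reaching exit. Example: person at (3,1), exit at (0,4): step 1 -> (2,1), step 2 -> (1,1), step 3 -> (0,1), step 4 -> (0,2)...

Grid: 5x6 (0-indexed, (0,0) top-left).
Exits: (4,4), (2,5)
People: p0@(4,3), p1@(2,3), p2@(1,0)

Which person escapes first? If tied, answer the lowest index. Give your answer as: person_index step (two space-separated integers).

Step 1: p0:(4,3)->(4,4)->EXIT | p1:(2,3)->(2,4) | p2:(1,0)->(2,0)
Step 2: p0:escaped | p1:(2,4)->(2,5)->EXIT | p2:(2,0)->(2,1)
Step 3: p0:escaped | p1:escaped | p2:(2,1)->(2,2)
Step 4: p0:escaped | p1:escaped | p2:(2,2)->(2,3)
Step 5: p0:escaped | p1:escaped | p2:(2,3)->(2,4)
Step 6: p0:escaped | p1:escaped | p2:(2,4)->(2,5)->EXIT
Exit steps: [1, 2, 6]
First to escape: p0 at step 1

Answer: 0 1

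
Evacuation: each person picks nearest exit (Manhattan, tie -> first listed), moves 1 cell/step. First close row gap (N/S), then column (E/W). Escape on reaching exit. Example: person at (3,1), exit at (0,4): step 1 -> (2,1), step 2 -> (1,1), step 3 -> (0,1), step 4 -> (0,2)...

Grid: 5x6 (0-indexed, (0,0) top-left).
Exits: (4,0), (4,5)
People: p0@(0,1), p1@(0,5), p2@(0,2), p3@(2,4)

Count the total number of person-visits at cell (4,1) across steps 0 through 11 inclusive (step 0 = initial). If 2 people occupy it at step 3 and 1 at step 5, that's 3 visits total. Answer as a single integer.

Step 0: p0@(0,1) p1@(0,5) p2@(0,2) p3@(2,4) -> at (4,1): 0 [-], cum=0
Step 1: p0@(1,1) p1@(1,5) p2@(1,2) p3@(3,4) -> at (4,1): 0 [-], cum=0
Step 2: p0@(2,1) p1@(2,5) p2@(2,2) p3@(4,4) -> at (4,1): 0 [-], cum=0
Step 3: p0@(3,1) p1@(3,5) p2@(3,2) p3@ESC -> at (4,1): 0 [-], cum=0
Step 4: p0@(4,1) p1@ESC p2@(4,2) p3@ESC -> at (4,1): 1 [p0], cum=1
Step 5: p0@ESC p1@ESC p2@(4,1) p3@ESC -> at (4,1): 1 [p2], cum=2
Step 6: p0@ESC p1@ESC p2@ESC p3@ESC -> at (4,1): 0 [-], cum=2
Total visits = 2

Answer: 2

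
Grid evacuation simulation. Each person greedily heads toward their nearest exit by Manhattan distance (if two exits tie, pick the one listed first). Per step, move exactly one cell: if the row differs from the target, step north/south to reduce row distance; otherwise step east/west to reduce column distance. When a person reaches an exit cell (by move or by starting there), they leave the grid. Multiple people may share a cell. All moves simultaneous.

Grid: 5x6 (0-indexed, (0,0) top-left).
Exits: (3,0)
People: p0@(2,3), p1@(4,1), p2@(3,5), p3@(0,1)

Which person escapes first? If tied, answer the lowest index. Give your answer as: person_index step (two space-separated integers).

Answer: 1 2

Derivation:
Step 1: p0:(2,3)->(3,3) | p1:(4,1)->(3,1) | p2:(3,5)->(3,4) | p3:(0,1)->(1,1)
Step 2: p0:(3,3)->(3,2) | p1:(3,1)->(3,0)->EXIT | p2:(3,4)->(3,3) | p3:(1,1)->(2,1)
Step 3: p0:(3,2)->(3,1) | p1:escaped | p2:(3,3)->(3,2) | p3:(2,1)->(3,1)
Step 4: p0:(3,1)->(3,0)->EXIT | p1:escaped | p2:(3,2)->(3,1) | p3:(3,1)->(3,0)->EXIT
Step 5: p0:escaped | p1:escaped | p2:(3,1)->(3,0)->EXIT | p3:escaped
Exit steps: [4, 2, 5, 4]
First to escape: p1 at step 2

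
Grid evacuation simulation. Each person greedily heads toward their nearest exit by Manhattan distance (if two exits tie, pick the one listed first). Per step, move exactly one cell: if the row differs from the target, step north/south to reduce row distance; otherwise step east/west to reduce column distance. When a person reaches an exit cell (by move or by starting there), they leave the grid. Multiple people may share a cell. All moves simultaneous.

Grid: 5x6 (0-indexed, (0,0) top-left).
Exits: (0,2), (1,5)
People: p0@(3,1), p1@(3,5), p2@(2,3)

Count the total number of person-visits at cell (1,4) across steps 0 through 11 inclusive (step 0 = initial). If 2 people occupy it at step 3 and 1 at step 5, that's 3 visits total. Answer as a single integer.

Step 0: p0@(3,1) p1@(3,5) p2@(2,3) -> at (1,4): 0 [-], cum=0
Step 1: p0@(2,1) p1@(2,5) p2@(1,3) -> at (1,4): 0 [-], cum=0
Step 2: p0@(1,1) p1@ESC p2@(0,3) -> at (1,4): 0 [-], cum=0
Step 3: p0@(0,1) p1@ESC p2@ESC -> at (1,4): 0 [-], cum=0
Step 4: p0@ESC p1@ESC p2@ESC -> at (1,4): 0 [-], cum=0
Total visits = 0

Answer: 0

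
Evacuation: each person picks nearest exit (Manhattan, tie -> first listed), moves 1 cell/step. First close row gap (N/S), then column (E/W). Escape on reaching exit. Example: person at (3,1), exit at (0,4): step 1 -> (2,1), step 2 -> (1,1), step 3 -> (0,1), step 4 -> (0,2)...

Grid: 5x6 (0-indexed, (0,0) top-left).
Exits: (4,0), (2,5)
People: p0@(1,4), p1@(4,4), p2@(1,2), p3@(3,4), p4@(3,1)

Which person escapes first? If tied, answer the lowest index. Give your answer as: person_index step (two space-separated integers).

Answer: 0 2

Derivation:
Step 1: p0:(1,4)->(2,4) | p1:(4,4)->(3,4) | p2:(1,2)->(2,2) | p3:(3,4)->(2,4) | p4:(3,1)->(4,1)
Step 2: p0:(2,4)->(2,5)->EXIT | p1:(3,4)->(2,4) | p2:(2,2)->(2,3) | p3:(2,4)->(2,5)->EXIT | p4:(4,1)->(4,0)->EXIT
Step 3: p0:escaped | p1:(2,4)->(2,5)->EXIT | p2:(2,3)->(2,4) | p3:escaped | p4:escaped
Step 4: p0:escaped | p1:escaped | p2:(2,4)->(2,5)->EXIT | p3:escaped | p4:escaped
Exit steps: [2, 3, 4, 2, 2]
First to escape: p0 at step 2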